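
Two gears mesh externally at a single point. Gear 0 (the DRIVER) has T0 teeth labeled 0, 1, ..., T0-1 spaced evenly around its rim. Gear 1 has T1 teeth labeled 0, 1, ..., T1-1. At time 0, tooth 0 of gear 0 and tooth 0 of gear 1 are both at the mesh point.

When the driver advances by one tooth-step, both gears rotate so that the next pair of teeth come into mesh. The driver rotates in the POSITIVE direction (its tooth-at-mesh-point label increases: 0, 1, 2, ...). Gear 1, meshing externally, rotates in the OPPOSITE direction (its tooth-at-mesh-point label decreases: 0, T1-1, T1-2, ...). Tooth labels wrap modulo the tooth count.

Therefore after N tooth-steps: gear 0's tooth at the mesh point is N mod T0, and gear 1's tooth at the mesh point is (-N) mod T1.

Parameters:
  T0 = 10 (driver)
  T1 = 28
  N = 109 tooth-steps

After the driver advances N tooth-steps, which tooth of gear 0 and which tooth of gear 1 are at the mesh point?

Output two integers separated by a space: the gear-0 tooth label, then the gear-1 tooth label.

Answer: 9 3

Derivation:
Gear 0 (driver, T0=10): tooth at mesh = N mod T0
  109 = 10 * 10 + 9, so 109 mod 10 = 9
  gear 0 tooth = 9
Gear 1 (driven, T1=28): tooth at mesh = (-N) mod T1
  109 = 3 * 28 + 25, so 109 mod 28 = 25
  (-109) mod 28 = (-25) mod 28 = 28 - 25 = 3
Mesh after 109 steps: gear-0 tooth 9 meets gear-1 tooth 3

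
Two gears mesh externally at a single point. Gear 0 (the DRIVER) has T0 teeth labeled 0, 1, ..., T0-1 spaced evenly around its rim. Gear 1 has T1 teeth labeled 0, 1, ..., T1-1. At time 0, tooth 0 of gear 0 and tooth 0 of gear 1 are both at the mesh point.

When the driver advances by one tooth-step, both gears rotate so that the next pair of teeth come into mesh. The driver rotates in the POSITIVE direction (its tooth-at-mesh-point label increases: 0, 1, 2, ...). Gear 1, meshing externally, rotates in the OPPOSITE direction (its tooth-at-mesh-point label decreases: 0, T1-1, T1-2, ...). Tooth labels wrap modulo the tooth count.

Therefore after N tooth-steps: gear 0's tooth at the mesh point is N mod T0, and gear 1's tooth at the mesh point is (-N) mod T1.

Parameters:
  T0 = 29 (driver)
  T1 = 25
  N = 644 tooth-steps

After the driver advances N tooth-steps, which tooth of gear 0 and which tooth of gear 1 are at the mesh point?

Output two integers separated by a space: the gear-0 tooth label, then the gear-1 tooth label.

Answer: 6 6

Derivation:
Gear 0 (driver, T0=29): tooth at mesh = N mod T0
  644 = 22 * 29 + 6, so 644 mod 29 = 6
  gear 0 tooth = 6
Gear 1 (driven, T1=25): tooth at mesh = (-N) mod T1
  644 = 25 * 25 + 19, so 644 mod 25 = 19
  (-644) mod 25 = (-19) mod 25 = 25 - 19 = 6
Mesh after 644 steps: gear-0 tooth 6 meets gear-1 tooth 6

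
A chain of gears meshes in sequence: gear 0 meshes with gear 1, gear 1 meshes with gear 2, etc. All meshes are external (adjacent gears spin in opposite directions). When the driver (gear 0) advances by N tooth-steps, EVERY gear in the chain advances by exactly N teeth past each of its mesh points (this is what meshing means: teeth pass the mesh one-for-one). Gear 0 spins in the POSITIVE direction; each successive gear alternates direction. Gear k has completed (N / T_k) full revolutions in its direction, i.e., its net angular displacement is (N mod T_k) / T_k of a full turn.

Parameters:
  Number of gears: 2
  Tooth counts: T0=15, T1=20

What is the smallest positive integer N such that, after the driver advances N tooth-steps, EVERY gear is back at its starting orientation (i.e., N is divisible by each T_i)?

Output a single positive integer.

Answer: 60

Derivation:
Gear k returns to start when N is a multiple of T_k.
All gears at start simultaneously when N is a common multiple of [15, 20]; the smallest such N is lcm(15, 20).
Start: lcm = T0 = 15
Fold in T1=20: gcd(15, 20) = 5; lcm(15, 20) = 15 * 20 / 5 = 300 / 5 = 60
Full cycle length = 60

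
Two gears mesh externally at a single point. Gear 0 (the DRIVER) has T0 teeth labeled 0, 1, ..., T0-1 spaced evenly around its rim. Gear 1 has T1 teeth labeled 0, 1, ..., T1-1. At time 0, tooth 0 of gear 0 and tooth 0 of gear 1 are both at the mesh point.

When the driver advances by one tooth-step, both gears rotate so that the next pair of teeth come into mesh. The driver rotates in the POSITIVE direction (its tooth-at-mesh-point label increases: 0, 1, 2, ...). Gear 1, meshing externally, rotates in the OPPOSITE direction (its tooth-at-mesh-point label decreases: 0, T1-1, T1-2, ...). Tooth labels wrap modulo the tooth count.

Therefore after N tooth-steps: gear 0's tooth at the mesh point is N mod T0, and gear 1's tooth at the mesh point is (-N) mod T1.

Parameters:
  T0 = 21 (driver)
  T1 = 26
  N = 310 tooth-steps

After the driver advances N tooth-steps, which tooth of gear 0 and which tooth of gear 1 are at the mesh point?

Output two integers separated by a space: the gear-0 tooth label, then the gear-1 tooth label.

Answer: 16 2

Derivation:
Gear 0 (driver, T0=21): tooth at mesh = N mod T0
  310 = 14 * 21 + 16, so 310 mod 21 = 16
  gear 0 tooth = 16
Gear 1 (driven, T1=26): tooth at mesh = (-N) mod T1
  310 = 11 * 26 + 24, so 310 mod 26 = 24
  (-310) mod 26 = (-24) mod 26 = 26 - 24 = 2
Mesh after 310 steps: gear-0 tooth 16 meets gear-1 tooth 2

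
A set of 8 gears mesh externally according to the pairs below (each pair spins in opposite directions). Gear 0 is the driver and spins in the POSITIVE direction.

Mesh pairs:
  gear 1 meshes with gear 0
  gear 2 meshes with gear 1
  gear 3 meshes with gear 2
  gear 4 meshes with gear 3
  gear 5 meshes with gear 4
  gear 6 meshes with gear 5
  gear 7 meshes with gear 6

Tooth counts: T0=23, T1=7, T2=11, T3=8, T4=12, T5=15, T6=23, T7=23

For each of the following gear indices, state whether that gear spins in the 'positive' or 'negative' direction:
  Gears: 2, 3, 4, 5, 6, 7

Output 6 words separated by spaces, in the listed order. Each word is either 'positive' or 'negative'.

Gear 0 (driver): positive (depth 0)
  gear 1: meshes with gear 0 -> depth 1 -> negative (opposite of gear 0)
  gear 2: meshes with gear 1 -> depth 2 -> positive (opposite of gear 1)
  gear 3: meshes with gear 2 -> depth 3 -> negative (opposite of gear 2)
  gear 4: meshes with gear 3 -> depth 4 -> positive (opposite of gear 3)
  gear 5: meshes with gear 4 -> depth 5 -> negative (opposite of gear 4)
  gear 6: meshes with gear 5 -> depth 6 -> positive (opposite of gear 5)
  gear 7: meshes with gear 6 -> depth 7 -> negative (opposite of gear 6)
Queried indices 2, 3, 4, 5, 6, 7 -> positive, negative, positive, negative, positive, negative

Answer: positive negative positive negative positive negative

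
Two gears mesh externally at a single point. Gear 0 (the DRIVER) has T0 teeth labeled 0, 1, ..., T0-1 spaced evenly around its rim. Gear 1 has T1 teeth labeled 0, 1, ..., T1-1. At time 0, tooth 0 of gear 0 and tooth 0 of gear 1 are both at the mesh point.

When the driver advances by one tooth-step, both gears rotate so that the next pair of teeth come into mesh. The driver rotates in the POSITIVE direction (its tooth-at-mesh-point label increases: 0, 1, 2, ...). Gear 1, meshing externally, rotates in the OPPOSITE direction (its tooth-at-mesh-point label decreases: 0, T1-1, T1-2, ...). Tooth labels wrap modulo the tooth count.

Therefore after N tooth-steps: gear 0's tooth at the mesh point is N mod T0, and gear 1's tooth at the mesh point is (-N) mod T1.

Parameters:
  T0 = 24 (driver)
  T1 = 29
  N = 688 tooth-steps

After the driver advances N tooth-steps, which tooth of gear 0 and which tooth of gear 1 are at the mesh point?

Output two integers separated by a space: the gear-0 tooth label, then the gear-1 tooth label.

Answer: 16 8

Derivation:
Gear 0 (driver, T0=24): tooth at mesh = N mod T0
  688 = 28 * 24 + 16, so 688 mod 24 = 16
  gear 0 tooth = 16
Gear 1 (driven, T1=29): tooth at mesh = (-N) mod T1
  688 = 23 * 29 + 21, so 688 mod 29 = 21
  (-688) mod 29 = (-21) mod 29 = 29 - 21 = 8
Mesh after 688 steps: gear-0 tooth 16 meets gear-1 tooth 8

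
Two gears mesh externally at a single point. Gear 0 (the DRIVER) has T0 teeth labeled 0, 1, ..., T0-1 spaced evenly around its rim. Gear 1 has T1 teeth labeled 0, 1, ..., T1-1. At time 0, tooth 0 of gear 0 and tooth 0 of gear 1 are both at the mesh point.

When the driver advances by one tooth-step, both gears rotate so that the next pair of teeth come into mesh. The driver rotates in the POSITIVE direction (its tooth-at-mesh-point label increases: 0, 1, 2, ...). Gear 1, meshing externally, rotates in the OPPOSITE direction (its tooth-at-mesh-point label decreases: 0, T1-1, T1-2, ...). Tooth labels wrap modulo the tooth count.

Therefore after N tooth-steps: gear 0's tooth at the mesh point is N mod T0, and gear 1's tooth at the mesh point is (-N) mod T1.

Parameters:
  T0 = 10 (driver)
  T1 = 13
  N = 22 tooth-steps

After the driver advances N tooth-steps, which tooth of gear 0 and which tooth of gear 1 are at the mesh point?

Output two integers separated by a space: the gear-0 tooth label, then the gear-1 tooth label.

Gear 0 (driver, T0=10): tooth at mesh = N mod T0
  22 = 2 * 10 + 2, so 22 mod 10 = 2
  gear 0 tooth = 2
Gear 1 (driven, T1=13): tooth at mesh = (-N) mod T1
  22 = 1 * 13 + 9, so 22 mod 13 = 9
  (-22) mod 13 = (-9) mod 13 = 13 - 9 = 4
Mesh after 22 steps: gear-0 tooth 2 meets gear-1 tooth 4

Answer: 2 4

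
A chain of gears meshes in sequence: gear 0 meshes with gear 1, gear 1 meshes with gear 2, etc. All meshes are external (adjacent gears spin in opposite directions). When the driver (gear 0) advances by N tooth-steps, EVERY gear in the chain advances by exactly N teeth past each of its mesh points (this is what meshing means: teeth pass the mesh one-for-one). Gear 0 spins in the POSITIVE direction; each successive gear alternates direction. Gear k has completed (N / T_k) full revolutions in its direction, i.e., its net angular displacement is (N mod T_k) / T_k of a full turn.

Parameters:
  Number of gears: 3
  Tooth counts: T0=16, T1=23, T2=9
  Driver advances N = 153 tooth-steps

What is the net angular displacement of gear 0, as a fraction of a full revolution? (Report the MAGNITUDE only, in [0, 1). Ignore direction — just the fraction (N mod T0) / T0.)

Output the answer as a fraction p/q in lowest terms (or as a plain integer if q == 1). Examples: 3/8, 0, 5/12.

Chain of 3 gears, tooth counts: [16, 23, 9]
  gear 0: T0=16, direction=positive, advance = 153 mod 16 = 9 teeth = 9/16 turn
  gear 1: T1=23, direction=negative, advance = 153 mod 23 = 15 teeth = 15/23 turn
  gear 2: T2=9, direction=positive, advance = 153 mod 9 = 0 teeth = 0/9 turn
Gear 0: 153 mod 16 = 9
Fraction = 9 / 16 = 9/16 (gcd(9,16)=1) = 9/16

Answer: 9/16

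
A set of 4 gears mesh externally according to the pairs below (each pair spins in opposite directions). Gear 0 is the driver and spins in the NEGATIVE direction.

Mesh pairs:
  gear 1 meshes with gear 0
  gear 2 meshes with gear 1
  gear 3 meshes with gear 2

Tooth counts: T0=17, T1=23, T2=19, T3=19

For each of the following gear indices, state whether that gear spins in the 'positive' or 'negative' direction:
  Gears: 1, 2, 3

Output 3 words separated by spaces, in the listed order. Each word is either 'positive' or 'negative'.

Gear 0 (driver): negative (depth 0)
  gear 1: meshes with gear 0 -> depth 1 -> positive (opposite of gear 0)
  gear 2: meshes with gear 1 -> depth 2 -> negative (opposite of gear 1)
  gear 3: meshes with gear 2 -> depth 3 -> positive (opposite of gear 2)
Queried indices 1, 2, 3 -> positive, negative, positive

Answer: positive negative positive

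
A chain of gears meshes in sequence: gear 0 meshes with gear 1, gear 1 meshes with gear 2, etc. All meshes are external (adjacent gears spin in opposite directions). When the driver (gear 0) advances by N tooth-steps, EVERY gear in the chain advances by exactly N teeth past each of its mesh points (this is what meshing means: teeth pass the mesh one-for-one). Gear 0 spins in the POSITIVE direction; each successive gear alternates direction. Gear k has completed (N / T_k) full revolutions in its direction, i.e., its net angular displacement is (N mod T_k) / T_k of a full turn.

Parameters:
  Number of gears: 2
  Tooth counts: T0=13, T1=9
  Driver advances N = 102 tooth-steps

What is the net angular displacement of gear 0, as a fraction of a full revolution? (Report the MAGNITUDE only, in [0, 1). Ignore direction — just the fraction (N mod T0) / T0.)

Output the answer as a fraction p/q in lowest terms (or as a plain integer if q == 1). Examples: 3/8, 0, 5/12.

Chain of 2 gears, tooth counts: [13, 9]
  gear 0: T0=13, direction=positive, advance = 102 mod 13 = 11 teeth = 11/13 turn
  gear 1: T1=9, direction=negative, advance = 102 mod 9 = 3 teeth = 3/9 turn
Gear 0: 102 mod 13 = 11
Fraction = 11 / 13 = 11/13 (gcd(11,13)=1) = 11/13

Answer: 11/13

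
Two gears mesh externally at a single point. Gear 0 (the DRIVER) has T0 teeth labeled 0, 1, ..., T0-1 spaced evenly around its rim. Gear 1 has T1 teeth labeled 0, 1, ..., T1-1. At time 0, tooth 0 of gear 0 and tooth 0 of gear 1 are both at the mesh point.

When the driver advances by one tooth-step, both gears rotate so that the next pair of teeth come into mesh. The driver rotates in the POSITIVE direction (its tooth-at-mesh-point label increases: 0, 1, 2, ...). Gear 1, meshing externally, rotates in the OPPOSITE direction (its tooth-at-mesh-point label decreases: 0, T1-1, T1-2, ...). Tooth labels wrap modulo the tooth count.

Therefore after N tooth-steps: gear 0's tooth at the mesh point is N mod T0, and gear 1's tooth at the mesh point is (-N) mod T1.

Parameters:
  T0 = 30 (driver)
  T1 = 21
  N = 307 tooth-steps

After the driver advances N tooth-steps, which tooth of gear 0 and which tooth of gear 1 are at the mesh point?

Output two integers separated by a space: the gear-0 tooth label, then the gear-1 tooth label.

Gear 0 (driver, T0=30): tooth at mesh = N mod T0
  307 = 10 * 30 + 7, so 307 mod 30 = 7
  gear 0 tooth = 7
Gear 1 (driven, T1=21): tooth at mesh = (-N) mod T1
  307 = 14 * 21 + 13, so 307 mod 21 = 13
  (-307) mod 21 = (-13) mod 21 = 21 - 13 = 8
Mesh after 307 steps: gear-0 tooth 7 meets gear-1 tooth 8

Answer: 7 8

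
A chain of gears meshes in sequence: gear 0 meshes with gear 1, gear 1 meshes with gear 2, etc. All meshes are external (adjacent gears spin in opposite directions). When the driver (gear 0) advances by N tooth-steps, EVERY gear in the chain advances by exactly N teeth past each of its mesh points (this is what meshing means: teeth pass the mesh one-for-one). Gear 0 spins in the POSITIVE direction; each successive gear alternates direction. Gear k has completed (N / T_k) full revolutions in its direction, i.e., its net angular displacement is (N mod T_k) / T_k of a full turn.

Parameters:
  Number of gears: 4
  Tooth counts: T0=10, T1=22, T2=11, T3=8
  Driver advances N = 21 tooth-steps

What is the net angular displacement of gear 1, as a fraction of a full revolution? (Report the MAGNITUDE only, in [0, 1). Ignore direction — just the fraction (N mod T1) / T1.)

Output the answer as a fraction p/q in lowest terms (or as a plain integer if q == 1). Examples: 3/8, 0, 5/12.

Answer: 21/22

Derivation:
Chain of 4 gears, tooth counts: [10, 22, 11, 8]
  gear 0: T0=10, direction=positive, advance = 21 mod 10 = 1 teeth = 1/10 turn
  gear 1: T1=22, direction=negative, advance = 21 mod 22 = 21 teeth = 21/22 turn
  gear 2: T2=11, direction=positive, advance = 21 mod 11 = 10 teeth = 10/11 turn
  gear 3: T3=8, direction=negative, advance = 21 mod 8 = 5 teeth = 5/8 turn
Gear 1: 21 mod 22 = 21
Fraction = 21 / 22 = 21/22 (gcd(21,22)=1) = 21/22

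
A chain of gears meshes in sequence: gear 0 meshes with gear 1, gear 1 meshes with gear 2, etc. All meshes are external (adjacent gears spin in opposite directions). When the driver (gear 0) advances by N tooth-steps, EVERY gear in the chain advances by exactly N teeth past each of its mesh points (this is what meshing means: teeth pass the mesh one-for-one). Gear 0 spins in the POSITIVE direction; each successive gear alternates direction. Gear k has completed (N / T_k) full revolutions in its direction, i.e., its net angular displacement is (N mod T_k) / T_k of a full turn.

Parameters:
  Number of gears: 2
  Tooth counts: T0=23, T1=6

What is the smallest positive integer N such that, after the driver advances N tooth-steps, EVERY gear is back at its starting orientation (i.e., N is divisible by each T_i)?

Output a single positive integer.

Gear k returns to start when N is a multiple of T_k.
All gears at start simultaneously when N is a common multiple of [23, 6]; the smallest such N is lcm(23, 6).
Start: lcm = T0 = 23
Fold in T1=6: gcd(23, 6) = 1; lcm(23, 6) = 23 * 6 / 1 = 138 / 1 = 138
Full cycle length = 138

Answer: 138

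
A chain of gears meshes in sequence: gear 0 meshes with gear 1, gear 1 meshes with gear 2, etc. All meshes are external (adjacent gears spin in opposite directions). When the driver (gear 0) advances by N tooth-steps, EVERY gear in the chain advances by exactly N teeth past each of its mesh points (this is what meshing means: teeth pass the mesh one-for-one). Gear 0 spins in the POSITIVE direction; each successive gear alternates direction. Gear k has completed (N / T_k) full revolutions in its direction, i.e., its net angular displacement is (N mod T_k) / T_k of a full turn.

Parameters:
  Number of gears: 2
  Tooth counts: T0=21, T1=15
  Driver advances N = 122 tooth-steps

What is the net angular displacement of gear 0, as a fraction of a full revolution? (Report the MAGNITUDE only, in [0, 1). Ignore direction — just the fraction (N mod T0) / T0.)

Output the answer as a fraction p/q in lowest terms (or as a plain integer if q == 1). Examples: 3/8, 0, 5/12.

Chain of 2 gears, tooth counts: [21, 15]
  gear 0: T0=21, direction=positive, advance = 122 mod 21 = 17 teeth = 17/21 turn
  gear 1: T1=15, direction=negative, advance = 122 mod 15 = 2 teeth = 2/15 turn
Gear 0: 122 mod 21 = 17
Fraction = 17 / 21 = 17/21 (gcd(17,21)=1) = 17/21

Answer: 17/21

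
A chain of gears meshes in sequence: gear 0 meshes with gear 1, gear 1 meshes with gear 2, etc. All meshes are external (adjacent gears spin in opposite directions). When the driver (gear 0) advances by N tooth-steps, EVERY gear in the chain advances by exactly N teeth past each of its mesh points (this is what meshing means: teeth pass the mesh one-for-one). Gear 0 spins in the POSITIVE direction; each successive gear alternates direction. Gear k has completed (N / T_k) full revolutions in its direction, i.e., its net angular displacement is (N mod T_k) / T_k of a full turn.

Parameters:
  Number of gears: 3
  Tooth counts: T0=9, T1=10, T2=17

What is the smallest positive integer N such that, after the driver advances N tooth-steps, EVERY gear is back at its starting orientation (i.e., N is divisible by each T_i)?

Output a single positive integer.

Gear k returns to start when N is a multiple of T_k.
All gears at start simultaneously when N is a common multiple of [9, 10, 17]; the smallest such N is lcm(9, 10, 17).
Start: lcm = T0 = 9
Fold in T1=10: gcd(9, 10) = 1; lcm(9, 10) = 9 * 10 / 1 = 90 / 1 = 90
Fold in T2=17: gcd(90, 17) = 1; lcm(90, 17) = 90 * 17 / 1 = 1530 / 1 = 1530
Full cycle length = 1530

Answer: 1530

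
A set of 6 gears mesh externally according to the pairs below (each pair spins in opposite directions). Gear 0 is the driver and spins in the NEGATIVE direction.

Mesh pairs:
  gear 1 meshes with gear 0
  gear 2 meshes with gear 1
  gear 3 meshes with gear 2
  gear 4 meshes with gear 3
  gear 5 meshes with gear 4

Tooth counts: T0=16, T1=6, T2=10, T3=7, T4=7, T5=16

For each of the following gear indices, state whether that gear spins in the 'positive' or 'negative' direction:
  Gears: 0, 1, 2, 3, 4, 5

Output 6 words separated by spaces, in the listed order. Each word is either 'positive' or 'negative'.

Answer: negative positive negative positive negative positive

Derivation:
Gear 0 (driver): negative (depth 0)
  gear 1: meshes with gear 0 -> depth 1 -> positive (opposite of gear 0)
  gear 2: meshes with gear 1 -> depth 2 -> negative (opposite of gear 1)
  gear 3: meshes with gear 2 -> depth 3 -> positive (opposite of gear 2)
  gear 4: meshes with gear 3 -> depth 4 -> negative (opposite of gear 3)
  gear 5: meshes with gear 4 -> depth 5 -> positive (opposite of gear 4)
Queried indices 0, 1, 2, 3, 4, 5 -> negative, positive, negative, positive, negative, positive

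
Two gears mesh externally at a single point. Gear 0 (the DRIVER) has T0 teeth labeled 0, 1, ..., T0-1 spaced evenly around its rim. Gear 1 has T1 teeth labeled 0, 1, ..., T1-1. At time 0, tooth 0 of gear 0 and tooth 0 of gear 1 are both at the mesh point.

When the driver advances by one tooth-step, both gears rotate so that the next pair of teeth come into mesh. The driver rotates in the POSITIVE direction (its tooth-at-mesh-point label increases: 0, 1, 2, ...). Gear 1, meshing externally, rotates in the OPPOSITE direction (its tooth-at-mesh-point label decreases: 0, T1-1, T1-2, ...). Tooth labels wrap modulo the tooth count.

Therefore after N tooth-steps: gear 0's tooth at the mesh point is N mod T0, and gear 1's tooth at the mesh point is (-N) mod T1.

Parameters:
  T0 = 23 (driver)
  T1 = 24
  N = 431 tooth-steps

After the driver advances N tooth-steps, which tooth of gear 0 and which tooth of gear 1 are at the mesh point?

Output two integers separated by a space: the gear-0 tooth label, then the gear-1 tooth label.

Gear 0 (driver, T0=23): tooth at mesh = N mod T0
  431 = 18 * 23 + 17, so 431 mod 23 = 17
  gear 0 tooth = 17
Gear 1 (driven, T1=24): tooth at mesh = (-N) mod T1
  431 = 17 * 24 + 23, so 431 mod 24 = 23
  (-431) mod 24 = (-23) mod 24 = 24 - 23 = 1
Mesh after 431 steps: gear-0 tooth 17 meets gear-1 tooth 1

Answer: 17 1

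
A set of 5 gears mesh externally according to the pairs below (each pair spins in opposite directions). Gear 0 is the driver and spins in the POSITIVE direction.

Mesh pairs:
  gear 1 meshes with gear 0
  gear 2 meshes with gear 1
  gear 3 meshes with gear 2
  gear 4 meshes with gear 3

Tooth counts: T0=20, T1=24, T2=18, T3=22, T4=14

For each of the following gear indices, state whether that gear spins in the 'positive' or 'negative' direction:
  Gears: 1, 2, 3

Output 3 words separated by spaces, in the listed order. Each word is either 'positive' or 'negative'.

Answer: negative positive negative

Derivation:
Gear 0 (driver): positive (depth 0)
  gear 1: meshes with gear 0 -> depth 1 -> negative (opposite of gear 0)
  gear 2: meshes with gear 1 -> depth 2 -> positive (opposite of gear 1)
  gear 3: meshes with gear 2 -> depth 3 -> negative (opposite of gear 2)
  gear 4: meshes with gear 3 -> depth 4 -> positive (opposite of gear 3)
Queried indices 1, 2, 3 -> negative, positive, negative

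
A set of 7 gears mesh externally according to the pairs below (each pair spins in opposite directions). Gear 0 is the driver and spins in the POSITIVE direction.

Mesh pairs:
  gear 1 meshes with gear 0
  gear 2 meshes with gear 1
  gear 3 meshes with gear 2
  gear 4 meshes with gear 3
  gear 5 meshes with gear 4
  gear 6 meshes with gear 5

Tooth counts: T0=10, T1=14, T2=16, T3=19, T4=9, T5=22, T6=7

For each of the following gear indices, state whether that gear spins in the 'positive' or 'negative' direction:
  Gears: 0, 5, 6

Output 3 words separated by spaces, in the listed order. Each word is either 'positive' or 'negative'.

Gear 0 (driver): positive (depth 0)
  gear 1: meshes with gear 0 -> depth 1 -> negative (opposite of gear 0)
  gear 2: meshes with gear 1 -> depth 2 -> positive (opposite of gear 1)
  gear 3: meshes with gear 2 -> depth 3 -> negative (opposite of gear 2)
  gear 4: meshes with gear 3 -> depth 4 -> positive (opposite of gear 3)
  gear 5: meshes with gear 4 -> depth 5 -> negative (opposite of gear 4)
  gear 6: meshes with gear 5 -> depth 6 -> positive (opposite of gear 5)
Queried indices 0, 5, 6 -> positive, negative, positive

Answer: positive negative positive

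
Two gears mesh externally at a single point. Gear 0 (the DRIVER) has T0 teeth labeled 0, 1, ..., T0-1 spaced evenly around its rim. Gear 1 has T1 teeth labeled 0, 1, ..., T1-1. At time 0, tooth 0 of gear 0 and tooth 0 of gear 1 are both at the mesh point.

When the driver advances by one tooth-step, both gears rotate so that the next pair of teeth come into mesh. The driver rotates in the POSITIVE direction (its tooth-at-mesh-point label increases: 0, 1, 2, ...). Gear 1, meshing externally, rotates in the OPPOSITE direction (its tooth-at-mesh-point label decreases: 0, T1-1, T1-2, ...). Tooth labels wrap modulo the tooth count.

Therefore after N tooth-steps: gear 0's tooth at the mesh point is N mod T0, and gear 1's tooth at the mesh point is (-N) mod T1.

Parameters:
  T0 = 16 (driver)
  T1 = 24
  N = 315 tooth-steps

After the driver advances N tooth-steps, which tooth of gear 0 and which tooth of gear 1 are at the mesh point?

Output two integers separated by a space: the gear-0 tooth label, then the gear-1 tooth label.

Answer: 11 21

Derivation:
Gear 0 (driver, T0=16): tooth at mesh = N mod T0
  315 = 19 * 16 + 11, so 315 mod 16 = 11
  gear 0 tooth = 11
Gear 1 (driven, T1=24): tooth at mesh = (-N) mod T1
  315 = 13 * 24 + 3, so 315 mod 24 = 3
  (-315) mod 24 = (-3) mod 24 = 24 - 3 = 21
Mesh after 315 steps: gear-0 tooth 11 meets gear-1 tooth 21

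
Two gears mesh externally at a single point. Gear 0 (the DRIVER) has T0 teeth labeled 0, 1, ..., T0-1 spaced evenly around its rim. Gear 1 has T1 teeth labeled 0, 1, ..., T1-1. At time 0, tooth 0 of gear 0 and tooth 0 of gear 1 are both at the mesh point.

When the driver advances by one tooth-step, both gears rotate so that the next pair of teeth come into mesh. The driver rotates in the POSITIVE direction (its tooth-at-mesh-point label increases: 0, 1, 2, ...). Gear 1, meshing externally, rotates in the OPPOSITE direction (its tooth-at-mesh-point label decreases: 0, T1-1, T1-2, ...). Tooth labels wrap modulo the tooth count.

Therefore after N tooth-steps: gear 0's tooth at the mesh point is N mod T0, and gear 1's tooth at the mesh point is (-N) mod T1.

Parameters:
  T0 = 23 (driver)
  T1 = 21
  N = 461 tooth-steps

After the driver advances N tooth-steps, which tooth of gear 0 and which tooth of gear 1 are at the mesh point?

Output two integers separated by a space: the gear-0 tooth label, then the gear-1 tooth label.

Gear 0 (driver, T0=23): tooth at mesh = N mod T0
  461 = 20 * 23 + 1, so 461 mod 23 = 1
  gear 0 tooth = 1
Gear 1 (driven, T1=21): tooth at mesh = (-N) mod T1
  461 = 21 * 21 + 20, so 461 mod 21 = 20
  (-461) mod 21 = (-20) mod 21 = 21 - 20 = 1
Mesh after 461 steps: gear-0 tooth 1 meets gear-1 tooth 1

Answer: 1 1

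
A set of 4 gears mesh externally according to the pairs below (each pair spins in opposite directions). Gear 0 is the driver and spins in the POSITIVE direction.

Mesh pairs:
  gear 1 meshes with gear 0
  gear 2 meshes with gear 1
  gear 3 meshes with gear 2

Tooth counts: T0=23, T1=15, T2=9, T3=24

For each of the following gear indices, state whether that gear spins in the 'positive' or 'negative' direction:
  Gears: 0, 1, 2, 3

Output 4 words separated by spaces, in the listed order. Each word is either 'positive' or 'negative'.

Answer: positive negative positive negative

Derivation:
Gear 0 (driver): positive (depth 0)
  gear 1: meshes with gear 0 -> depth 1 -> negative (opposite of gear 0)
  gear 2: meshes with gear 1 -> depth 2 -> positive (opposite of gear 1)
  gear 3: meshes with gear 2 -> depth 3 -> negative (opposite of gear 2)
Queried indices 0, 1, 2, 3 -> positive, negative, positive, negative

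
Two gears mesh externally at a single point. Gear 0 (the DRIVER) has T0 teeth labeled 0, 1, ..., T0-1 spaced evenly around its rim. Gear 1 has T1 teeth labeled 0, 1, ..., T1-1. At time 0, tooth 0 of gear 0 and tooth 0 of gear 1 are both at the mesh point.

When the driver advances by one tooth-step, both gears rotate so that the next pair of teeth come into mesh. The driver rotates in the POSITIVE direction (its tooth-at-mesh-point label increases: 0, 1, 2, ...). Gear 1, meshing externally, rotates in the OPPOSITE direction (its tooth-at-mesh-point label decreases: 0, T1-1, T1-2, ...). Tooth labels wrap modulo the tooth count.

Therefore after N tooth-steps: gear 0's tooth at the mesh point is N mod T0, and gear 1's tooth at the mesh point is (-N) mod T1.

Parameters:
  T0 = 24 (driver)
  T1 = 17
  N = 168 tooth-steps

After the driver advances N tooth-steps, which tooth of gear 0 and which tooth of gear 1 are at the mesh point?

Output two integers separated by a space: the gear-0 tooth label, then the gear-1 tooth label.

Gear 0 (driver, T0=24): tooth at mesh = N mod T0
  168 = 7 * 24 + 0, so 168 mod 24 = 0
  gear 0 tooth = 0
Gear 1 (driven, T1=17): tooth at mesh = (-N) mod T1
  168 = 9 * 17 + 15, so 168 mod 17 = 15
  (-168) mod 17 = (-15) mod 17 = 17 - 15 = 2
Mesh after 168 steps: gear-0 tooth 0 meets gear-1 tooth 2

Answer: 0 2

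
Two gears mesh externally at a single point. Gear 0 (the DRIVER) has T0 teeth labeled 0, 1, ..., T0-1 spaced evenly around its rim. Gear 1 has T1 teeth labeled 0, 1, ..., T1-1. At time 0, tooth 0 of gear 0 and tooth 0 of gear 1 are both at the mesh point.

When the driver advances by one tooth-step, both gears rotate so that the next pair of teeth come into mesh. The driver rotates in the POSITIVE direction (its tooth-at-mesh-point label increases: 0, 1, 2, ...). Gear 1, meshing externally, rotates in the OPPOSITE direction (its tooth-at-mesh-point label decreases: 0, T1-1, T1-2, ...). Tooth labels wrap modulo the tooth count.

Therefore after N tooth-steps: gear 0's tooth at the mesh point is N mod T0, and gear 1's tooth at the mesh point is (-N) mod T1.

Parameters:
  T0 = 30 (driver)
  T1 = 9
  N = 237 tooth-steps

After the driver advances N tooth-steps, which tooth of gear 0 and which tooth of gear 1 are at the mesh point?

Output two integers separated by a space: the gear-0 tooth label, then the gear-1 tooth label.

Gear 0 (driver, T0=30): tooth at mesh = N mod T0
  237 = 7 * 30 + 27, so 237 mod 30 = 27
  gear 0 tooth = 27
Gear 1 (driven, T1=9): tooth at mesh = (-N) mod T1
  237 = 26 * 9 + 3, so 237 mod 9 = 3
  (-237) mod 9 = (-3) mod 9 = 9 - 3 = 6
Mesh after 237 steps: gear-0 tooth 27 meets gear-1 tooth 6

Answer: 27 6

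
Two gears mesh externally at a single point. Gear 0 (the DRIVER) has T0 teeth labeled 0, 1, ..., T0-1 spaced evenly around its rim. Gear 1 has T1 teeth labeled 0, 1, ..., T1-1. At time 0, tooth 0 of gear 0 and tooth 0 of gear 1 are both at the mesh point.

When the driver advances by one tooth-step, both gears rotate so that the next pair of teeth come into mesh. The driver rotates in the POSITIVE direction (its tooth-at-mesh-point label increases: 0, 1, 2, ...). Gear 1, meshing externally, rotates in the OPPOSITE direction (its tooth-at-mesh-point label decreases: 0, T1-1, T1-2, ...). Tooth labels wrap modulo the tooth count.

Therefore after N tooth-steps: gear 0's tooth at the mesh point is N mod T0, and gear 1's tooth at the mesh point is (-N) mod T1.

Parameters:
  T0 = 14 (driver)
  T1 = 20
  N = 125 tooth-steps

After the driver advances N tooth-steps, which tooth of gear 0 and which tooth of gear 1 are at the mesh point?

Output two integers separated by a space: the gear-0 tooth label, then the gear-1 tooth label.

Gear 0 (driver, T0=14): tooth at mesh = N mod T0
  125 = 8 * 14 + 13, so 125 mod 14 = 13
  gear 0 tooth = 13
Gear 1 (driven, T1=20): tooth at mesh = (-N) mod T1
  125 = 6 * 20 + 5, so 125 mod 20 = 5
  (-125) mod 20 = (-5) mod 20 = 20 - 5 = 15
Mesh after 125 steps: gear-0 tooth 13 meets gear-1 tooth 15

Answer: 13 15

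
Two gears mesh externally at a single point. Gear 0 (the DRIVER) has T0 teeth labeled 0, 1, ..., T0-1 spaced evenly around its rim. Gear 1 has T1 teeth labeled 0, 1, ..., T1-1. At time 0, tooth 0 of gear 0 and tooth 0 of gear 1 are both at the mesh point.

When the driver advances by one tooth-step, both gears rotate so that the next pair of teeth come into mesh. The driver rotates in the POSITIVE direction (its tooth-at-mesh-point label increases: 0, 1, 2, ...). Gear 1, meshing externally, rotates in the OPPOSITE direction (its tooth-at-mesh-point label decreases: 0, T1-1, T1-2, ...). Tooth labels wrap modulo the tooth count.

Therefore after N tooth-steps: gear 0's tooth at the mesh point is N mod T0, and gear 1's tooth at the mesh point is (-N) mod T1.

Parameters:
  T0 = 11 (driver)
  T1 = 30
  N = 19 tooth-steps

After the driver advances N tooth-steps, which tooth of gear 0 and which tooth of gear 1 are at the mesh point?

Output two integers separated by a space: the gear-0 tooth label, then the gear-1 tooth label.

Answer: 8 11

Derivation:
Gear 0 (driver, T0=11): tooth at mesh = N mod T0
  19 = 1 * 11 + 8, so 19 mod 11 = 8
  gear 0 tooth = 8
Gear 1 (driven, T1=30): tooth at mesh = (-N) mod T1
  19 = 0 * 30 + 19, so 19 mod 30 = 19
  (-19) mod 30 = (-19) mod 30 = 30 - 19 = 11
Mesh after 19 steps: gear-0 tooth 8 meets gear-1 tooth 11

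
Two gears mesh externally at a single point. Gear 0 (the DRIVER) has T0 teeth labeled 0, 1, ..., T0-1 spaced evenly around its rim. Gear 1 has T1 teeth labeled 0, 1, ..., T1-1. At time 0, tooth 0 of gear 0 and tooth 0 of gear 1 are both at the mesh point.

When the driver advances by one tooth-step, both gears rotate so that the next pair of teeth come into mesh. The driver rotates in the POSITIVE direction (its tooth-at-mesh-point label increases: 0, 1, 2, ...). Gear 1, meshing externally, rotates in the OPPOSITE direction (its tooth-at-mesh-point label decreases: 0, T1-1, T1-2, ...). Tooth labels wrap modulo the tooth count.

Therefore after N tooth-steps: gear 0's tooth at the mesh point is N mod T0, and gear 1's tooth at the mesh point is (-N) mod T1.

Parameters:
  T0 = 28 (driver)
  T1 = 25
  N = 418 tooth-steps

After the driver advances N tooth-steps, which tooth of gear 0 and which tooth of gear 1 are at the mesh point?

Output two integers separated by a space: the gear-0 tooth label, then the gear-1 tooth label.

Answer: 26 7

Derivation:
Gear 0 (driver, T0=28): tooth at mesh = N mod T0
  418 = 14 * 28 + 26, so 418 mod 28 = 26
  gear 0 tooth = 26
Gear 1 (driven, T1=25): tooth at mesh = (-N) mod T1
  418 = 16 * 25 + 18, so 418 mod 25 = 18
  (-418) mod 25 = (-18) mod 25 = 25 - 18 = 7
Mesh after 418 steps: gear-0 tooth 26 meets gear-1 tooth 7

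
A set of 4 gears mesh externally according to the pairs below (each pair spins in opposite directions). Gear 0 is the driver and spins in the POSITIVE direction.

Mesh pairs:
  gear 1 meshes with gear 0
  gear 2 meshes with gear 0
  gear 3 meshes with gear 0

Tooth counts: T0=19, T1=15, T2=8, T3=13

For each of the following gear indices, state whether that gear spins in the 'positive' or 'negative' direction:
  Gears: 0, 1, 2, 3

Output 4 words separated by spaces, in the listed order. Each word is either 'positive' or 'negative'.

Answer: positive negative negative negative

Derivation:
Gear 0 (driver): positive (depth 0)
  gear 1: meshes with gear 0 -> depth 1 -> negative (opposite of gear 0)
  gear 2: meshes with gear 0 -> depth 1 -> negative (opposite of gear 0)
  gear 3: meshes with gear 0 -> depth 1 -> negative (opposite of gear 0)
Queried indices 0, 1, 2, 3 -> positive, negative, negative, negative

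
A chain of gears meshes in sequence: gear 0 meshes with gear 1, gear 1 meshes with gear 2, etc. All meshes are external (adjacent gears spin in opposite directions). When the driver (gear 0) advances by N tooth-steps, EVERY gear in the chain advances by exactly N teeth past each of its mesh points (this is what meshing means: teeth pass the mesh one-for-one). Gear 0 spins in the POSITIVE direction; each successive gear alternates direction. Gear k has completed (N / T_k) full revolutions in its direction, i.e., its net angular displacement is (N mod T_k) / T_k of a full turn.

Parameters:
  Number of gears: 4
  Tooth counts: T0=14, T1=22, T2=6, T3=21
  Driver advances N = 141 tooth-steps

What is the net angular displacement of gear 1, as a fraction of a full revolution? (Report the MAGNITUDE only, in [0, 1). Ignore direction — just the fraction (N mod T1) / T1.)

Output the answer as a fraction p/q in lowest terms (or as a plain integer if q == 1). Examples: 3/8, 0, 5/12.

Answer: 9/22

Derivation:
Chain of 4 gears, tooth counts: [14, 22, 6, 21]
  gear 0: T0=14, direction=positive, advance = 141 mod 14 = 1 teeth = 1/14 turn
  gear 1: T1=22, direction=negative, advance = 141 mod 22 = 9 teeth = 9/22 turn
  gear 2: T2=6, direction=positive, advance = 141 mod 6 = 3 teeth = 3/6 turn
  gear 3: T3=21, direction=negative, advance = 141 mod 21 = 15 teeth = 15/21 turn
Gear 1: 141 mod 22 = 9
Fraction = 9 / 22 = 9/22 (gcd(9,22)=1) = 9/22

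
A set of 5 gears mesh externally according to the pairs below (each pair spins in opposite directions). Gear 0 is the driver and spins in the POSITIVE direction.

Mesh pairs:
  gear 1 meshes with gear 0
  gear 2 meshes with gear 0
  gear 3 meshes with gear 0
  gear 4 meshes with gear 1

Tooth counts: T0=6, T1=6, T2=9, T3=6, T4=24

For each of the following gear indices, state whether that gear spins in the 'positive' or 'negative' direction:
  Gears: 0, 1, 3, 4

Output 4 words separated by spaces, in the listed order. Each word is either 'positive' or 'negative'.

Answer: positive negative negative positive

Derivation:
Gear 0 (driver): positive (depth 0)
  gear 1: meshes with gear 0 -> depth 1 -> negative (opposite of gear 0)
  gear 2: meshes with gear 0 -> depth 1 -> negative (opposite of gear 0)
  gear 3: meshes with gear 0 -> depth 1 -> negative (opposite of gear 0)
  gear 4: meshes with gear 1 -> depth 2 -> positive (opposite of gear 1)
Queried indices 0, 1, 3, 4 -> positive, negative, negative, positive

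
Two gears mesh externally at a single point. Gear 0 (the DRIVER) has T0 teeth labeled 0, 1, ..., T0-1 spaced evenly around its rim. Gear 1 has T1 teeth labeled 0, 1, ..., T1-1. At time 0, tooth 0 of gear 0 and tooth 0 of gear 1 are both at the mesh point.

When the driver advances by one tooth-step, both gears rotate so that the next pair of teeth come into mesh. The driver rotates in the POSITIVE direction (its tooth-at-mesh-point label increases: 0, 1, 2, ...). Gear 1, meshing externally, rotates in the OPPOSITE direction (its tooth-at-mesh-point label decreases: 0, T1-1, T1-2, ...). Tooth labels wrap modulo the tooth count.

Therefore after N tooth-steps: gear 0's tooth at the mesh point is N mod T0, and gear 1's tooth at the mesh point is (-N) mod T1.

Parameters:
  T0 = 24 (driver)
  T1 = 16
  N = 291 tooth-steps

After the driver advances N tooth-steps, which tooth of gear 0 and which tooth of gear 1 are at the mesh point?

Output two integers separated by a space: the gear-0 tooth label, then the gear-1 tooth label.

Answer: 3 13

Derivation:
Gear 0 (driver, T0=24): tooth at mesh = N mod T0
  291 = 12 * 24 + 3, so 291 mod 24 = 3
  gear 0 tooth = 3
Gear 1 (driven, T1=16): tooth at mesh = (-N) mod T1
  291 = 18 * 16 + 3, so 291 mod 16 = 3
  (-291) mod 16 = (-3) mod 16 = 16 - 3 = 13
Mesh after 291 steps: gear-0 tooth 3 meets gear-1 tooth 13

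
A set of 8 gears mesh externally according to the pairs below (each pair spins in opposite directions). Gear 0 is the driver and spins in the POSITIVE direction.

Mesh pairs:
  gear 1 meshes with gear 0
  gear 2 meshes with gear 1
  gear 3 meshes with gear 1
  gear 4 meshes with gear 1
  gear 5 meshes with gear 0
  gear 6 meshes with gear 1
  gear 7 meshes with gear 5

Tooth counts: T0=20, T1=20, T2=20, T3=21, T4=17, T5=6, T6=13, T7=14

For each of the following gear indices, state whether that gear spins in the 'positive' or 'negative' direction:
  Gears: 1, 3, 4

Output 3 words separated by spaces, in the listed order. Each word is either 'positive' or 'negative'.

Answer: negative positive positive

Derivation:
Gear 0 (driver): positive (depth 0)
  gear 1: meshes with gear 0 -> depth 1 -> negative (opposite of gear 0)
  gear 2: meshes with gear 1 -> depth 2 -> positive (opposite of gear 1)
  gear 3: meshes with gear 1 -> depth 2 -> positive (opposite of gear 1)
  gear 4: meshes with gear 1 -> depth 2 -> positive (opposite of gear 1)
  gear 5: meshes with gear 0 -> depth 1 -> negative (opposite of gear 0)
  gear 6: meshes with gear 1 -> depth 2 -> positive (opposite of gear 1)
  gear 7: meshes with gear 5 -> depth 2 -> positive (opposite of gear 5)
Queried indices 1, 3, 4 -> negative, positive, positive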